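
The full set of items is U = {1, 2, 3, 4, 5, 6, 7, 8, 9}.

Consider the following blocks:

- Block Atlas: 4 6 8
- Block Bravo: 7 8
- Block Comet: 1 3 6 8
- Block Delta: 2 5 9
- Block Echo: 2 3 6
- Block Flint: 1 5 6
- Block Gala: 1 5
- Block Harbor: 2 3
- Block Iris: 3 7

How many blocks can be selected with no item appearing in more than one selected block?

Atlas, Gala, Iris are pairwise disjoint (Atlas={4,6,8}; Gala={1,5}; Iris={3,7}).
Every remaining block overlaps one of these, and no 4 of the listed blocks are pairwise disjoint, so 3 is the maximum.

3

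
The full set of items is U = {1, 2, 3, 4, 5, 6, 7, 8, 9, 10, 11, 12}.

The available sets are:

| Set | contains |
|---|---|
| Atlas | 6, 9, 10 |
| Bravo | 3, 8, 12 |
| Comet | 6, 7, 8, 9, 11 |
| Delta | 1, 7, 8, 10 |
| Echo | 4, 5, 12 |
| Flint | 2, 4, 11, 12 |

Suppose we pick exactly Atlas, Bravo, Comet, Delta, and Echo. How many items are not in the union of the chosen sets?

1

Union of Atlas, Bravo, Comet, Delta, Echo = {1, 3, 4, 5, 6, 7, 8, 9, 10, 11, 12}.
Not covered: 2 — 1 item.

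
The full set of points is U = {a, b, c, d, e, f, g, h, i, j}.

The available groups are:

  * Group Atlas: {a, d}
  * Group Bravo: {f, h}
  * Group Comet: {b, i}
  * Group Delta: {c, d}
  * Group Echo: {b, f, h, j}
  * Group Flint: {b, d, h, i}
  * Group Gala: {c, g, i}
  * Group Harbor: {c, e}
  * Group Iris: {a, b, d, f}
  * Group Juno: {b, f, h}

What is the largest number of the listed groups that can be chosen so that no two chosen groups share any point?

Atlas, Bravo, Comet, Harbor are pairwise disjoint (Atlas={a,d}; Bravo={f,h}; Comet={b,i}; Harbor={c,e}).
Every remaining group overlaps one of these, and no 5 of the listed groups are pairwise disjoint, so 4 is the maximum.

4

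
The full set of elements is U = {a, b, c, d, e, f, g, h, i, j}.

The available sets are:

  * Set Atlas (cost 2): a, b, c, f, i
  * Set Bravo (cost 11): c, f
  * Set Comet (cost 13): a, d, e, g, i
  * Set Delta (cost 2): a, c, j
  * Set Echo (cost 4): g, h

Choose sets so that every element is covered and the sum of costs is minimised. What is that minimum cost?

21

Atlas, Comet, Delta, Echo together cover every element (Atlas ∪ Comet ∪ Delta ∪ Echo = {a, b, c, d, e, f, g, h, i, j}); total cost 2 + 13 + 2 + 4 = 21.
No covering selection has total cost below 21.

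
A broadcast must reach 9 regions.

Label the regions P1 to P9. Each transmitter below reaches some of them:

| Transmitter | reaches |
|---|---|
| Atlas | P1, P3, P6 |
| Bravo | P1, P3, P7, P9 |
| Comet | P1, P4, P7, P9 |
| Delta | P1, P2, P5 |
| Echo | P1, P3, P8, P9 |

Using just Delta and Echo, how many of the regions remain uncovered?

3

Union of Delta, Echo = {P1, P2, P3, P5, P8, P9}.
Not covered: P4, P6, P7 — 3 regions.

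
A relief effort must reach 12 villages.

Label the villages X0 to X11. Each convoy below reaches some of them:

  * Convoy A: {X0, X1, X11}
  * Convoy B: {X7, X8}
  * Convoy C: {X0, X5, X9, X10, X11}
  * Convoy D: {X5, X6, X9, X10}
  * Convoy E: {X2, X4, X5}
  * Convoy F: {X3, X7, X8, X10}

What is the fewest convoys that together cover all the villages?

4

A and D and E and F together: A ∪ D ∪ E ∪ F = {X0, X1, X2, X3, X4, X5, X6, X7, X8, X9, X10, X11} — every village is covered.
Only A contains X1, so A is forced; the remaining 9 villages need at least 3 more convoys (each remaining convoy adds at most 4) — so at least 4 convoys are needed, and 4 is optimal.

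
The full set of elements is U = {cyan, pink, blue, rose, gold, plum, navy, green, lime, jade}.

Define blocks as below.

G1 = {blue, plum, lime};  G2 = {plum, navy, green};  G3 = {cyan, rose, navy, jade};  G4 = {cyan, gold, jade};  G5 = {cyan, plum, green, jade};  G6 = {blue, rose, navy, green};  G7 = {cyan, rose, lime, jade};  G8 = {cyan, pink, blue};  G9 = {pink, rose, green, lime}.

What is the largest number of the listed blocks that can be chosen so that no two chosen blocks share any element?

2

G2, G4 are pairwise disjoint (G2={plum,navy,green}; G4={cyan,gold,jade}).
Every remaining block overlaps one of these, and no 3 of the listed blocks are pairwise disjoint, so 2 is the maximum.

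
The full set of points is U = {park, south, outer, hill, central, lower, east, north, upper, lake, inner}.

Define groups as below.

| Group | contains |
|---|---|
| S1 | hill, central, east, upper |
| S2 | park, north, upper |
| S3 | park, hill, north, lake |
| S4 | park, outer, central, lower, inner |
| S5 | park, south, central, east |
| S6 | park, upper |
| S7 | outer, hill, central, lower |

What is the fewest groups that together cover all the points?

4

Take {S3, S4, S5, S6}. Their union is {park, south, outer, hill, central, lower, east, north, upper, lake, inner}, which is all 11 points.
Only S5 contains south, so S5 is forced; the remaining 7 points need at least 3 more groups (each remaining group adds at most 3) — so at least 4 groups are needed, and 4 is optimal.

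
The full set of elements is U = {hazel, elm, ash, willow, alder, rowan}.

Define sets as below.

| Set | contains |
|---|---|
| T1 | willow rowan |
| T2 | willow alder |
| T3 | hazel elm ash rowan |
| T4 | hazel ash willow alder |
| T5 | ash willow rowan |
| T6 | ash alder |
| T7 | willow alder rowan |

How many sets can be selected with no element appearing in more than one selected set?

T2, T3 are pairwise disjoint (T2={willow,alder}; T3={hazel,elm,ash,rowan}).
Every remaining set overlaps one of these, and no 3 of the listed sets are pairwise disjoint, so 2 is the maximum.

2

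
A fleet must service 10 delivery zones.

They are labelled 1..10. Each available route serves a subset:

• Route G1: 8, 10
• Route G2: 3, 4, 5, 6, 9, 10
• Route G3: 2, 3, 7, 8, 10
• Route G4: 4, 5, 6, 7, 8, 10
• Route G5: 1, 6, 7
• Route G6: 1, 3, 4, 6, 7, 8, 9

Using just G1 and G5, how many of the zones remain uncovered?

Union of G1, G5 = {1, 6, 7, 8, 10}.
Not covered: 2, 3, 4, 5, 9 — 5 zones.

5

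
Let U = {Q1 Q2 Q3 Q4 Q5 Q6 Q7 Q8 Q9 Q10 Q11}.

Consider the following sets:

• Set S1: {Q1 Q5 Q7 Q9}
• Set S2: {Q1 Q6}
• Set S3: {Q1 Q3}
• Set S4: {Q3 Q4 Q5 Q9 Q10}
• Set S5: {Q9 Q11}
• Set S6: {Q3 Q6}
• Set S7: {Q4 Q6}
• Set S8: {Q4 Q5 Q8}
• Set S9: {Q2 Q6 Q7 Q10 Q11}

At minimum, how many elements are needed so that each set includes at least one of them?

4

The 4 elements {Q1, Q3, Q4, Q11} hit every set.
No choice of 3 elements meets every set, so 4 is the minimum.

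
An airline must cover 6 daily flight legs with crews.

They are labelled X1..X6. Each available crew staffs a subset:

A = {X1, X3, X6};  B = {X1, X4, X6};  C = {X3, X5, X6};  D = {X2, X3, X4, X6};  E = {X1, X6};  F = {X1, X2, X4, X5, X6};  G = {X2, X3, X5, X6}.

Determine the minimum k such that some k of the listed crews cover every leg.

2

F and G together: F ∪ G = {X1, X2, X3, X4, X5, X6} — every leg is covered.
No single crew has all 6 legs (the largest, F, has 5), so 2 is optimal.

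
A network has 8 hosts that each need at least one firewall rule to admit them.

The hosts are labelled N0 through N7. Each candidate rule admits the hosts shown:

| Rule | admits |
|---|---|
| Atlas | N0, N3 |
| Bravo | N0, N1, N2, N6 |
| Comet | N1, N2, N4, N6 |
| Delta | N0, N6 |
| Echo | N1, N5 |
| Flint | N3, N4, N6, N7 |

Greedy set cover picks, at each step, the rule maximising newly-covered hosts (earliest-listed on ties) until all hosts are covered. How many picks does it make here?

Greedy: pick Bravo (covers 4 new) → pick Flint (covers 3 new) → pick Echo (covers 1 new). Total picks: 3.

3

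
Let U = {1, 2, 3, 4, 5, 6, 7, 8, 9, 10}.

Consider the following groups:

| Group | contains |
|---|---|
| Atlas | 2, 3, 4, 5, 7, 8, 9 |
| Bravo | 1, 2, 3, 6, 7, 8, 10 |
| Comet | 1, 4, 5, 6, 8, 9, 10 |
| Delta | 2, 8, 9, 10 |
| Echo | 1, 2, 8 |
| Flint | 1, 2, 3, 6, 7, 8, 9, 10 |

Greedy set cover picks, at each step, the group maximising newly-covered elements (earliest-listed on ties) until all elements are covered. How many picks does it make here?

Greedy: pick Flint (covers 8 new) → pick Atlas (covers 2 new). Total picks: 2.

2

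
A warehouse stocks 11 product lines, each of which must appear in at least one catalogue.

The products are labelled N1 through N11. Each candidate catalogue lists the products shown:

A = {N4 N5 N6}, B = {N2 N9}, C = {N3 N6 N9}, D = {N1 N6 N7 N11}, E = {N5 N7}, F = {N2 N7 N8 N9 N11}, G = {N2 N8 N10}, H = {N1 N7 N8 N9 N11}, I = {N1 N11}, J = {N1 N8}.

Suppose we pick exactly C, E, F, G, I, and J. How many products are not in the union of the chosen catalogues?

Union of C, E, F, G, I, J = {N1, N2, N3, N5, N6, N7, N8, N9, N10, N11}.
Not covered: N4 — 1 product.

1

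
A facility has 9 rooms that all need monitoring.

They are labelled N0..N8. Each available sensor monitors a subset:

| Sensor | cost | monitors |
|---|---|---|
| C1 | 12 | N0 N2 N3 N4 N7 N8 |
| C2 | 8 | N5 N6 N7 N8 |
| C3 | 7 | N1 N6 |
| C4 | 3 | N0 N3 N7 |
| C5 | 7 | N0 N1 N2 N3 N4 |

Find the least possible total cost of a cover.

C2, C5 together cover every room (C2 ∪ C5 = {N0, N1, N2, N3, N4, N5, N6, N7, N8}); total cost 8 + 7 = 15.
The greedy pick C4, C5, C2 costs 18; no covering selection beats 15.

15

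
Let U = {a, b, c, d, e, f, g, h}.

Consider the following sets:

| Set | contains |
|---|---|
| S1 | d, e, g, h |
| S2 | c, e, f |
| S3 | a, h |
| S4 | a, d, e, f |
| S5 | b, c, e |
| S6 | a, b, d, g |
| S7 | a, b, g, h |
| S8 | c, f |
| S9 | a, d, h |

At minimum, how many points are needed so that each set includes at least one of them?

Take T = {b, f, h}. Each listed set contains at least one of these, so T is a hitting set of size 3.
No choice of 2 points meets every set, so 3 is the minimum.

3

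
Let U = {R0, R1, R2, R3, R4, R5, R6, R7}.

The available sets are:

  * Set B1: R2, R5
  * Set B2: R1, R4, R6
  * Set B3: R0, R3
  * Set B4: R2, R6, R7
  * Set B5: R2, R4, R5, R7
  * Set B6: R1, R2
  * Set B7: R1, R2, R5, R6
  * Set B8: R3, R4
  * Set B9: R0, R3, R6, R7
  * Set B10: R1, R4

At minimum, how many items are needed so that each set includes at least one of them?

The 3 items {R1, R2, R3} hit every set.
The sets B1, B3, B10 are pairwise disjoint, so any hitting set needs a separate item for each — at least 3. Hence 3 is optimal.

3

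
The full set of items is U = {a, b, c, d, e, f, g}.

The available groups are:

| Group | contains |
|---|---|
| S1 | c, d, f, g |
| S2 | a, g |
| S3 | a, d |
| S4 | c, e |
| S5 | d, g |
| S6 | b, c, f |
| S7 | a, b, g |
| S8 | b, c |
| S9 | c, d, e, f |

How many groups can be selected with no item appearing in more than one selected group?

S2, S4 are pairwise disjoint (S2={a,g}; S4={c,e}).
Every remaining group overlaps one of these, and no 3 of the listed groups are pairwise disjoint, so 2 is the maximum.

2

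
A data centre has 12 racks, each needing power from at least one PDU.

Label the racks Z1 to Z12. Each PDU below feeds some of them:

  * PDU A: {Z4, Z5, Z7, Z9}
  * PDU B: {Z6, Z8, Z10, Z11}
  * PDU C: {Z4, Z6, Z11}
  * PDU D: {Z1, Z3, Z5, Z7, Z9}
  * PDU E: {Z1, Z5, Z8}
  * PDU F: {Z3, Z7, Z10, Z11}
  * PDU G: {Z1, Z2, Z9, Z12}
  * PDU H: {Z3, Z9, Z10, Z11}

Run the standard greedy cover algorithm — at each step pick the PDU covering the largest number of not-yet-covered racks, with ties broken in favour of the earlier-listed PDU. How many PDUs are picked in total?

4

Greedy: pick D (covers 5 new) → pick B (covers 4 new) → pick G (covers 2 new) → pick A (covers 1 new). Total picks: 4.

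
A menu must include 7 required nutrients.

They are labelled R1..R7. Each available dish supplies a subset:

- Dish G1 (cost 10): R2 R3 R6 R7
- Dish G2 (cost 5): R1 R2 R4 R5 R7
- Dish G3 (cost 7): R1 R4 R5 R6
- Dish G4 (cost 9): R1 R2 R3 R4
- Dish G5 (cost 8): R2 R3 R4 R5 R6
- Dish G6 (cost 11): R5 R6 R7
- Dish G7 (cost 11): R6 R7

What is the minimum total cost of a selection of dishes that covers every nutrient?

G2, G5 together cover every nutrient (G2 ∪ G5 = {R1, R2, R3, R4, R5, R6, R7}); total cost 5 + 8 = 13.
No covering selection has total cost below 13.

13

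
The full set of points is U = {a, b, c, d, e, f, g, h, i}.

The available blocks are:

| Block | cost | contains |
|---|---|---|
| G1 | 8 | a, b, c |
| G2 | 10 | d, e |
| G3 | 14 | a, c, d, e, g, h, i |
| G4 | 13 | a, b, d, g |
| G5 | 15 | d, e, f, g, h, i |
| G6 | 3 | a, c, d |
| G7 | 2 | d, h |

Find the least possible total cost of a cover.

23

G1, G5 together cover every point (G1 ∪ G5 = {a, b, c, d, e, f, g, h, i}); total cost 8 + 15 = 23.
The greedy pick G6, G7, G5, G1 costs 28; no covering selection beats 23.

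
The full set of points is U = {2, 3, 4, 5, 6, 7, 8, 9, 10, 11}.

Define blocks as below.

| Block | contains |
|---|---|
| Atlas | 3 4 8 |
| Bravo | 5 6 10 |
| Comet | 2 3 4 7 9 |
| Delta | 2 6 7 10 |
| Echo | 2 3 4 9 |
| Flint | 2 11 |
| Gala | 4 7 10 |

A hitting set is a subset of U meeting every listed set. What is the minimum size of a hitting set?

3

Take H = {2, 4, 10}. Each listed block contains at least one of these, so H is a hitting set of size 3.
The blocks Atlas, Bravo, Flint are pairwise disjoint, so any hitting set needs a separate point for each — at least 3. Hence 3 is optimal.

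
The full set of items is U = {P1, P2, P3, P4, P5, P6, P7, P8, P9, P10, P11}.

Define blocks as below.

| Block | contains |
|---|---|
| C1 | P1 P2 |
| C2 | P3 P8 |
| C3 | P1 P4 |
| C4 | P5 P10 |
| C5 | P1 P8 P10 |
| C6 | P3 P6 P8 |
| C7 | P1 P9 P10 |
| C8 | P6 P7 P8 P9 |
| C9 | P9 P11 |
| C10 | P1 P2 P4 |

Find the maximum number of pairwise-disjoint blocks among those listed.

4

C2, C4, C9, C10 are pairwise disjoint (C2={P3,P8}; C4={P5,P10}; C9={P9,P11}; C10={P1,P2,P4}).
Every remaining block overlaps one of these, and no 5 of the listed blocks are pairwise disjoint, so 4 is the maximum.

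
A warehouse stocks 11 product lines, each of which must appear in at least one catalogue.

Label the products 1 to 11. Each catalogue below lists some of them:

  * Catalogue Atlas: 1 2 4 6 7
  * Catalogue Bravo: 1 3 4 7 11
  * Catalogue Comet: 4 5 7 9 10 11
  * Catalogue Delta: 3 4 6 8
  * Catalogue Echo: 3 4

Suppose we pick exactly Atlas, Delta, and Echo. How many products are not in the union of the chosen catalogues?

4

Union of Atlas, Delta, Echo = {1, 2, 3, 4, 6, 7, 8}.
Not covered: 5, 9, 10, 11 — 4 products.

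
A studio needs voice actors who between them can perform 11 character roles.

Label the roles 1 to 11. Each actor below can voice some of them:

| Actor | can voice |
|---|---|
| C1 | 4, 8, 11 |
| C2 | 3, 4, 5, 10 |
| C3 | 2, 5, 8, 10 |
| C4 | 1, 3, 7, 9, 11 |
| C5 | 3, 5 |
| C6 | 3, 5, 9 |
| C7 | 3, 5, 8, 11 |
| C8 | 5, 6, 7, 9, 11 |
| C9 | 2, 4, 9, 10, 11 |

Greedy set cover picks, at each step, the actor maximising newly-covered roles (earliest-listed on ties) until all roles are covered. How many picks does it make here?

4

Greedy: pick C4 (covers 5 new) → pick C3 (covers 4 new) → pick C1 (covers 1 new) → pick C8 (covers 1 new). Total picks: 4.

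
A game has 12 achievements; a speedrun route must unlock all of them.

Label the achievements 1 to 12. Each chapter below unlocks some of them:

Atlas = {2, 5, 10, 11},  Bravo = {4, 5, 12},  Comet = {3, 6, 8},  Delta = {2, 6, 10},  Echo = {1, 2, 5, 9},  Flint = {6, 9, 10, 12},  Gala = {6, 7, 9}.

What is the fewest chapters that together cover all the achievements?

5

Atlas and Bravo and Comet and Echo and Gala together: Atlas ∪ Bravo ∪ Comet ∪ Echo ∪ Gala = {1, 2, 3, 4, 5, 6, 7, 8, 9, 10, 11, 12} — every achievement is covered.
No 4 of the 7 chapters cover everything (all 35 combinations miss at least one achievement), so 5 is optimal.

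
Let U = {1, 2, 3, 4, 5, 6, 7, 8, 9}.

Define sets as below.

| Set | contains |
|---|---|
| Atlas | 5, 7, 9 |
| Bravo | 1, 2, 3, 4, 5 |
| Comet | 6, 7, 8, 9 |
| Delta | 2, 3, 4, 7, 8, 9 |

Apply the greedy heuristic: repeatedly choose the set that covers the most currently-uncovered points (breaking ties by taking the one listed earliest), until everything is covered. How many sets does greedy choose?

Greedy: pick Delta (covers 6 new) → pick Bravo (covers 2 new) → pick Comet (covers 1 new). Total picks: 3.
(The true minimum cover uses only 2 sets, so greedy is not optimal here.)

3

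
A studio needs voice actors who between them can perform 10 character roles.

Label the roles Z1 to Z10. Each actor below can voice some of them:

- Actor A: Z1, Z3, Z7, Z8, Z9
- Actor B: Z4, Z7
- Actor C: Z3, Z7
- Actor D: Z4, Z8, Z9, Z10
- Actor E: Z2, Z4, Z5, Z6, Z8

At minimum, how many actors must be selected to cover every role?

3

Take {A, D, E}. Their union is {Z1, Z2, Z3, Z4, Z5, Z6, Z7, Z8, Z9, Z10}, which is all 10 roles.
Only A contains Z1, so A is forced; the remaining 5 roles need at least 2 more actors (each remaining actor adds at most 4) — so at least 3 actors are needed, and 3 is optimal.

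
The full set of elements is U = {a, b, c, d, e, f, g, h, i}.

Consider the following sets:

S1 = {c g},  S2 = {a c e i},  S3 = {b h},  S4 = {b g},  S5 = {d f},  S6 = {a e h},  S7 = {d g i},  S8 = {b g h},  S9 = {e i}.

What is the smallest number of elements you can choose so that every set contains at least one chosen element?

The 4 elements {b, d, e, g} hit every set.
The sets S1, S3, S5, S9 are pairwise disjoint, so any hitting set needs a separate element for each — at least 4. Hence 4 is optimal.

4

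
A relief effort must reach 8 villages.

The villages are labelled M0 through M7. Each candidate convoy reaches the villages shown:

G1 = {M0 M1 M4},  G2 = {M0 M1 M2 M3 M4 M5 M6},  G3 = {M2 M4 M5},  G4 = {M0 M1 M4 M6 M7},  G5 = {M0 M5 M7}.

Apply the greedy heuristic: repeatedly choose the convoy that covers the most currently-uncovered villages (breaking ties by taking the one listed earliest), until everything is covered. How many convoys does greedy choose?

Greedy: pick G2 (covers 7 new) → pick G4 (covers 1 new). Total picks: 2.

2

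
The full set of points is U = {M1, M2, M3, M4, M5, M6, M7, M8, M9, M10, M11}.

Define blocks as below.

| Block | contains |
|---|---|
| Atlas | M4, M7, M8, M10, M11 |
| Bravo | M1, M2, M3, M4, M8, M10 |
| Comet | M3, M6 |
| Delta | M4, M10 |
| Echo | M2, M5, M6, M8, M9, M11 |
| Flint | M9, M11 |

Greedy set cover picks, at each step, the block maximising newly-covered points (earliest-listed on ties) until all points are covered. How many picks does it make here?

3

Greedy: pick Bravo (covers 6 new) → pick Echo (covers 4 new) → pick Atlas (covers 1 new). Total picks: 3.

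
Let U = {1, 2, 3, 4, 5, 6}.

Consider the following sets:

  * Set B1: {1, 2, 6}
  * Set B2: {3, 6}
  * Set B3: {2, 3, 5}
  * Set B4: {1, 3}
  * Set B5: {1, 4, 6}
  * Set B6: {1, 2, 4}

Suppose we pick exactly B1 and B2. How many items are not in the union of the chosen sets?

2

Union of B1, B2 = {1, 2, 3, 6}.
Not covered: 4, 5 — 2 items.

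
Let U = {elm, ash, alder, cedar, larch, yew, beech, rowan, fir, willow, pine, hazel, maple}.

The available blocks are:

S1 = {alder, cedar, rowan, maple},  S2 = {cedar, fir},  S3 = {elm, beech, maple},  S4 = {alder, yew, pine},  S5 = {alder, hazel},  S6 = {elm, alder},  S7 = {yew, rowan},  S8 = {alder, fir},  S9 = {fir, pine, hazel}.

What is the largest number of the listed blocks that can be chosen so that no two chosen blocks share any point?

4

S2, S3, S5, S7 are pairwise disjoint (S2={cedar,fir}; S3={elm,beech,maple}; S5={alder,hazel}; S7={yew,rowan}).
Every remaining block overlaps one of these, and no 5 of the listed blocks are pairwise disjoint, so 4 is the maximum.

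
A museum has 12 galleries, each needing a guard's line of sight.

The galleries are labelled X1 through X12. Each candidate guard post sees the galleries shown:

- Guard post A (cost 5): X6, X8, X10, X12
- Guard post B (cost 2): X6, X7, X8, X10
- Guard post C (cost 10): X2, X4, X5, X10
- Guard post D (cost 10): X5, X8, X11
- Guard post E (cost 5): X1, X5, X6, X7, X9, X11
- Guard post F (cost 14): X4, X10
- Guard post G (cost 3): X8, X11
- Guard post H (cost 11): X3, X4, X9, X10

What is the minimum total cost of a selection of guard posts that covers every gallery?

A, C, E, H together cover every gallery (A ∪ C ∪ E ∪ H = {X1, X2, X3, X4, X5, X6, X7, X8, X9, X10, X11, X12}); total cost 5 + 10 + 5 + 11 = 31.
The greedy pick B, E, A, C, H costs 33; no covering selection beats 31.

31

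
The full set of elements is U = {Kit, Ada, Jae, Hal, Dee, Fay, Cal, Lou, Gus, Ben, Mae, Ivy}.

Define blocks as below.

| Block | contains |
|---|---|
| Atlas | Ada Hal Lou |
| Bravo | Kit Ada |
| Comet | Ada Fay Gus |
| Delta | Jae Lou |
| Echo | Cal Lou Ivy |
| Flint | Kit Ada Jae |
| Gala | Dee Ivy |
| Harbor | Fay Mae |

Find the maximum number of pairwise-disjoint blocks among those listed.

Bravo, Delta, Gala, Harbor are pairwise disjoint (Bravo={Kit,Ada}; Delta={Jae,Lou}; Gala={Dee,Ivy}; Harbor={Fay,Mae}).
Every remaining block overlaps one of these, and no 5 of the listed blocks are pairwise disjoint, so 4 is the maximum.

4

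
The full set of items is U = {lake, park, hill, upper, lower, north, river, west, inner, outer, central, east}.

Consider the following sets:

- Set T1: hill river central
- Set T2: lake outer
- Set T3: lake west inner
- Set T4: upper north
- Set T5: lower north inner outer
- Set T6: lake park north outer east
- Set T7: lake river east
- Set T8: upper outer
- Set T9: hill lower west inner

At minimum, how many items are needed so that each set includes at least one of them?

H = {lake, hill, upper, north} meets every set (each contains at least one member of H), and |H| = 4.
No choice of 3 items meets every set, so 4 is the minimum.

4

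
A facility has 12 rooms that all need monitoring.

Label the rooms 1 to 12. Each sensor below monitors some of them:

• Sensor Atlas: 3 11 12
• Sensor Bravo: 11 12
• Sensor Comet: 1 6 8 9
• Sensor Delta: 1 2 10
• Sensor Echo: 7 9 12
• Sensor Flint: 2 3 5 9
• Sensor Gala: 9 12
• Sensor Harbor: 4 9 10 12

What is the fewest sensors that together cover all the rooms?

5

Take {Atlas, Comet, Echo, Flint, Harbor}. Their union is {1, 2, 3, 4, 5, 6, 7, 8, 9, 10, 11, 12}, which is all 12 rooms.
No 4 of the 8 sensors cover everything (all 70 combinations miss at least one room), so 5 is optimal.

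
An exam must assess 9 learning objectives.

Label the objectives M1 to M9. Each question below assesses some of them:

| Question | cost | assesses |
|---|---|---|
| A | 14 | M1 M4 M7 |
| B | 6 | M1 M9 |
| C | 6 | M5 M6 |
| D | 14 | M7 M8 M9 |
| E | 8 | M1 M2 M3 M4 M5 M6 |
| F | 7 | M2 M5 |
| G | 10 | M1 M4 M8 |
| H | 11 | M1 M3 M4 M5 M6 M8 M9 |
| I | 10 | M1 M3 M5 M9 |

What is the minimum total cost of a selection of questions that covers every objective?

D, E together cover every objective (D ∪ E = {M1, M2, M3, M4, M5, M6, M7, M8, M9}); total cost 14 + 8 = 22.
No covering selection has total cost below 22.

22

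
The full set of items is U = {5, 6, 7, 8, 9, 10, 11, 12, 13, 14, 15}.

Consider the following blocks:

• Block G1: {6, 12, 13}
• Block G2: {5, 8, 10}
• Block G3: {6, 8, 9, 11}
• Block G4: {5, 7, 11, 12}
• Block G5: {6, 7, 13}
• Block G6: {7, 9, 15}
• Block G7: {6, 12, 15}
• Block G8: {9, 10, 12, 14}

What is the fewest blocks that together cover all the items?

G1, G2, G4, G7, and G8 cover everything between them: the union {5, 6, 7, 8, 9, 10, 11, 12, 13, 14, 15} is all of U.
No 4 of the 8 blocks cover everything (all 70 combinations miss at least one item), so 5 is optimal.

5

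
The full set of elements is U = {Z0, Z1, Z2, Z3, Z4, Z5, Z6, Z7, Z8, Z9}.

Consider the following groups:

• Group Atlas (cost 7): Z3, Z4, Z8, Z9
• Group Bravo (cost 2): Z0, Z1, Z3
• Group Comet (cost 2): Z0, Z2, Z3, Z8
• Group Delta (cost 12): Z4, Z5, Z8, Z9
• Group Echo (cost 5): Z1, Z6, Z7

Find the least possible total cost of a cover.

Comet, Delta, Echo together cover every element (Comet ∪ Delta ∪ Echo = {Z0, Z1, Z2, Z3, Z4, Z5, Z6, Z7, Z8, Z9}); total cost 2 + 12 + 5 = 19.
The greedy pick Comet, Echo, Atlas, Delta costs 26; no covering selection beats 19.

19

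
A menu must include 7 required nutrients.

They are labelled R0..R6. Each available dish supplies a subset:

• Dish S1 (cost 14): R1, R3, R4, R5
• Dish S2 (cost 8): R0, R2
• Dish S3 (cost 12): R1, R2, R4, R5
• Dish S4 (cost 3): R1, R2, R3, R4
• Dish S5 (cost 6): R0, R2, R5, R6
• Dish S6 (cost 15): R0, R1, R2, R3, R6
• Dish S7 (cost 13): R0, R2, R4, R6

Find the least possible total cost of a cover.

9

S4, S5 together cover every nutrient (S4 ∪ S5 = {R0, R1, R2, R3, R4, R5, R6}); total cost 3 + 6 = 9.
No covering selection has total cost below 9.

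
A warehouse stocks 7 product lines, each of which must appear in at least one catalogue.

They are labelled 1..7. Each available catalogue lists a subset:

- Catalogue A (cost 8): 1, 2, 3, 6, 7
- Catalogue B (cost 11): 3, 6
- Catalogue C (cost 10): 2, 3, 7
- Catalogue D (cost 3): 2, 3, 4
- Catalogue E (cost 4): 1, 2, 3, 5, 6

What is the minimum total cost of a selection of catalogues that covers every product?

15

A, D, E together cover every product (A ∪ D ∪ E = {1, 2, 3, 4, 5, 6, 7}); total cost 8 + 3 + 4 = 15.
No covering selection has total cost below 15.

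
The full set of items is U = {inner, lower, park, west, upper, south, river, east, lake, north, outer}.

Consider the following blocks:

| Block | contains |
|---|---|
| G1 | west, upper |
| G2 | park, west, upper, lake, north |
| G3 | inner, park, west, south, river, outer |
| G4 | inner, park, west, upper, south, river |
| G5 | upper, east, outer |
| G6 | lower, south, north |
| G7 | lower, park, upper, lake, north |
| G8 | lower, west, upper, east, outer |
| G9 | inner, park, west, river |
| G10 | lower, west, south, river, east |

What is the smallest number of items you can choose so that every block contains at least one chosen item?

3

Take H = {inner, upper, south}. Each listed block contains at least one of these, so H is a hitting set of size 3.
The blocks G5, G6, G9 are pairwise disjoint, so any hitting set needs a separate item for each — at least 3. Hence 3 is optimal.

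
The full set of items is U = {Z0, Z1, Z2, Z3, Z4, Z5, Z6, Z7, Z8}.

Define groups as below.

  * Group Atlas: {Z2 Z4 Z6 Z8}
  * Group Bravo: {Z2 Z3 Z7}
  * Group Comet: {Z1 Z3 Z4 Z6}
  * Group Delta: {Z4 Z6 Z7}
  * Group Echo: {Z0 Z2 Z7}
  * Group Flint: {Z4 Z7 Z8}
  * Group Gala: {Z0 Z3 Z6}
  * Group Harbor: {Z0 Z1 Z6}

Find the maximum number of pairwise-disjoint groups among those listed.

Bravo, Harbor are pairwise disjoint (Bravo={Z2,Z3,Z7}; Harbor={Z0,Z1,Z6}).
Every remaining group overlaps one of these, and no 3 of the listed groups are pairwise disjoint, so 2 is the maximum.

2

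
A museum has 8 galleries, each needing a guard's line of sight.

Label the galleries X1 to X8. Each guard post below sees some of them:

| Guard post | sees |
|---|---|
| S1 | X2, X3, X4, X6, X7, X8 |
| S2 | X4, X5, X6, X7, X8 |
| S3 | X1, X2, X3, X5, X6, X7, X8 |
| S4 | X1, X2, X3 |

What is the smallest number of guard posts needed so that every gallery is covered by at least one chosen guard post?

S2 and S3 together: S2 ∪ S3 = {X1, X2, X3, X4, X5, X6, X7, X8} — every gallery is covered.
No single guard post has all 8 galleries (the largest, S3, has 7), so 2 is optimal.

2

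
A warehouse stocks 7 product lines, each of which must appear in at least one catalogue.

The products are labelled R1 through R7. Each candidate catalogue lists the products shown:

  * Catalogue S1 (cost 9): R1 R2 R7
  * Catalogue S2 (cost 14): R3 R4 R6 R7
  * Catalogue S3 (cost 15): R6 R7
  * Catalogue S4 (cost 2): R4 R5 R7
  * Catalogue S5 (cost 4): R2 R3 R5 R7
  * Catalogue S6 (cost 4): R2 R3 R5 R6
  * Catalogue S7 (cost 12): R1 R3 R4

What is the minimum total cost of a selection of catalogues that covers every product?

15

S1, S4, S6 together cover every product (S1 ∪ S4 ∪ S6 = {R1, R2, R3, R4, R5, R6, R7}); total cost 9 + 2 + 4 = 15.
No covering selection has total cost below 15.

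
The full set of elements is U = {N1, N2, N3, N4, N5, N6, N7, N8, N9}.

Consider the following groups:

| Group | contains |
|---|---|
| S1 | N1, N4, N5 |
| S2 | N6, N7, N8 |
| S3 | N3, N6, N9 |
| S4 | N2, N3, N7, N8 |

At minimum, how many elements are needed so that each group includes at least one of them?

The 3 elements {N3, N4, N8} hit every group.
No choice of 2 elements meets every group, so 3 is the minimum.

3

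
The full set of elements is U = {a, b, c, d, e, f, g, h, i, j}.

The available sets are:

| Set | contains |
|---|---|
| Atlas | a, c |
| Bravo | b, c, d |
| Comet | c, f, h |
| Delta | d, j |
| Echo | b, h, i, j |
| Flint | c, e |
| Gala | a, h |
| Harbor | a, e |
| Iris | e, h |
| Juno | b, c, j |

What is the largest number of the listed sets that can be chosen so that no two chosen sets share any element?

Delta, Flint, Gala are pairwise disjoint (Delta={d,j}; Flint={c,e}; Gala={a,h}).
Every remaining set overlaps one of these, and no 4 of the listed sets are pairwise disjoint, so 3 is the maximum.

3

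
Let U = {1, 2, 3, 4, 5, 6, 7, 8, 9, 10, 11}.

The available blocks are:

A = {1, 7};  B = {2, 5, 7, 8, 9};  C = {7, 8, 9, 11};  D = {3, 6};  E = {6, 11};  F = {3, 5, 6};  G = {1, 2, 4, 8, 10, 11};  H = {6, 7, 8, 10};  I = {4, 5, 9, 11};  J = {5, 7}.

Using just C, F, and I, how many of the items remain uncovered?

3

Union of C, F, I = {3, 4, 5, 6, 7, 8, 9, 11}.
Not covered: 1, 2, 10 — 3 items.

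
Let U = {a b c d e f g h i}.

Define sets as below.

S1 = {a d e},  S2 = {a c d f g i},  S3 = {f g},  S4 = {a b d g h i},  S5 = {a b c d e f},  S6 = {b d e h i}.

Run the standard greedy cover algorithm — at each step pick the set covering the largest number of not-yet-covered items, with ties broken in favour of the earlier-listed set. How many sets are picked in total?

2

Greedy: pick S2 (covers 6 new) → pick S6 (covers 3 new). Total picks: 2.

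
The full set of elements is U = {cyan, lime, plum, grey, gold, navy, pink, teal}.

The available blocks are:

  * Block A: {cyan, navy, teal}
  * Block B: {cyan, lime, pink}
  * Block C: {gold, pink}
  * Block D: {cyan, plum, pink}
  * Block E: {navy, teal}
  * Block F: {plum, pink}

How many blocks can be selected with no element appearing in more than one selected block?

C, E are pairwise disjoint (C={gold,pink}; E={navy,teal}).
Every remaining block overlaps one of these, and no 3 of the listed blocks are pairwise disjoint, so 2 is the maximum.

2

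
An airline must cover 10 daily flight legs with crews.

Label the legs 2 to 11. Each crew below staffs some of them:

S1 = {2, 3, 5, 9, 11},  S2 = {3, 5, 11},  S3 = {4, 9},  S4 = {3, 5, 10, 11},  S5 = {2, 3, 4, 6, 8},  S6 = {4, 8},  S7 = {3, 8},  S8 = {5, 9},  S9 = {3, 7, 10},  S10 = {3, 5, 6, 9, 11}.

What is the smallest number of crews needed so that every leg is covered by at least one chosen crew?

Take {S5, S9, S10}. Their union is {2, 3, 4, 5, 6, 7, 8, 9, 10, 11}, which is all 10 legs.
Only S9 contains 7, so S9 is forced; the remaining 7 legs need at least 2 more crews (each remaining crew adds at most 4) — so at least 3 crews are needed, and 3 is optimal.

3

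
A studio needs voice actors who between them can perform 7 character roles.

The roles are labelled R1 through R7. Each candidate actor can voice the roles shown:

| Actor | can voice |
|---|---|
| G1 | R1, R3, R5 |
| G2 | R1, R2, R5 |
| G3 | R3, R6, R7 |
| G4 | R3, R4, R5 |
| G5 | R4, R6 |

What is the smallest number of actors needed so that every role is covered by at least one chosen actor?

Take {G2, G3, G5}. Their union is {R1, R2, R3, R4, R5, R6, R7}, which is all 7 roles.
Each actor has at most 3 roles, and 2·3 = 6 < 7 — so at least 3 actors are needed, and 3 is optimal.

3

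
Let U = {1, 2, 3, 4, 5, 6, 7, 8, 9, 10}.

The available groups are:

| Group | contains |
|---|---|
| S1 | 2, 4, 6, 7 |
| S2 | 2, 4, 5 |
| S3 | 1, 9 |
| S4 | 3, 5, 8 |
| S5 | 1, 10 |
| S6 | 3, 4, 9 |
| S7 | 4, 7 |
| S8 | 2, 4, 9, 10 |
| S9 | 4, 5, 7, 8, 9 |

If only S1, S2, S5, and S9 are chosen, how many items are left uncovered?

1

Union of S1, S2, S5, S9 = {1, 2, 4, 5, 6, 7, 8, 9, 10}.
Not covered: 3 — 1 item.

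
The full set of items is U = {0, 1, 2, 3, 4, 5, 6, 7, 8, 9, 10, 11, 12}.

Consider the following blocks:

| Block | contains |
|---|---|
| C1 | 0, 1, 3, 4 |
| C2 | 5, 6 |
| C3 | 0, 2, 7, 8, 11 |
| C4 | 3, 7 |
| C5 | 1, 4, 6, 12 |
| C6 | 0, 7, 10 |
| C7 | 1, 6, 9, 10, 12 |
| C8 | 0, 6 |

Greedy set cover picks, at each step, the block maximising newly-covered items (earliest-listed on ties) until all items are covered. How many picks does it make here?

4

Greedy: pick C3 (covers 5 new) → pick C7 (covers 5 new) → pick C1 (covers 2 new) → pick C2 (covers 1 new). Total picks: 4.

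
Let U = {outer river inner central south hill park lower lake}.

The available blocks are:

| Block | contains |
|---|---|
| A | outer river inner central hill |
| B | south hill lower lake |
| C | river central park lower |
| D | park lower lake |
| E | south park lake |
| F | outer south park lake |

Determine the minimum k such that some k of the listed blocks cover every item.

3

A, B, and E cover everything between them: the union {outer, river, inner, central, south, hill, park, lower, lake} is all of U.
Only A contains inner, so A is forced; the remaining 4 items need at least 2 more blocks (each remaining block adds at most 3) — so at least 3 blocks are needed, and 3 is optimal.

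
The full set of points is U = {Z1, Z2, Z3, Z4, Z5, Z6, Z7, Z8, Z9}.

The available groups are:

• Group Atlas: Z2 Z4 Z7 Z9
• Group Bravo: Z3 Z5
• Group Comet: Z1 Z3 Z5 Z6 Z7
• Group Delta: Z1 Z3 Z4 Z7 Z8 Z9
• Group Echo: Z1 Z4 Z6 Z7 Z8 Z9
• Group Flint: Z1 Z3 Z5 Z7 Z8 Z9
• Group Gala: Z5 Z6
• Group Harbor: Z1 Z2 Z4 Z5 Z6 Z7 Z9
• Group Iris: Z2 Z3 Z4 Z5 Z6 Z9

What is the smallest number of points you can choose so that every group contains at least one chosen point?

The 2 points {Z4, Z5} hit every group.
The groups Atlas, Gala are pairwise disjoint, so any hitting set needs a separate point for each — at least 2. Hence 2 is optimal.

2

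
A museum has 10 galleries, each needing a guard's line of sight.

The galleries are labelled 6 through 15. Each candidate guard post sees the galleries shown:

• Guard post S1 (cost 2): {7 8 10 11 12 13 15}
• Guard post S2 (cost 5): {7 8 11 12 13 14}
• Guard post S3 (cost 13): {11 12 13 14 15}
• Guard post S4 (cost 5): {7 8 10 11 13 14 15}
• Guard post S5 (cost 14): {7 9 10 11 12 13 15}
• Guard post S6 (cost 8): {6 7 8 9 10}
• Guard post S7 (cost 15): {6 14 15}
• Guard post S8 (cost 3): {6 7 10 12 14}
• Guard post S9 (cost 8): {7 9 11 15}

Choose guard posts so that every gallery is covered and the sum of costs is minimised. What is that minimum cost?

S1, S6, S8 together cover every gallery (S1 ∪ S6 ∪ S8 = {6, 7, 8, 9, 10, 11, 12, 13, 14, 15}); total cost 2 + 8 + 3 = 13.
No covering selection has total cost below 13.

13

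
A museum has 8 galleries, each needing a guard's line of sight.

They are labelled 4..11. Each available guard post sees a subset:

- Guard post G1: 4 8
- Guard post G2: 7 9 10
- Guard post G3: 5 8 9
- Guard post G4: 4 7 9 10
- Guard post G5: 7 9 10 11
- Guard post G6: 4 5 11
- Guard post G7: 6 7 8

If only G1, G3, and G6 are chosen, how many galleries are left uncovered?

3

Union of G1, G3, G6 = {4, 5, 8, 9, 11}.
Not covered: 6, 7, 10 — 3 galleries.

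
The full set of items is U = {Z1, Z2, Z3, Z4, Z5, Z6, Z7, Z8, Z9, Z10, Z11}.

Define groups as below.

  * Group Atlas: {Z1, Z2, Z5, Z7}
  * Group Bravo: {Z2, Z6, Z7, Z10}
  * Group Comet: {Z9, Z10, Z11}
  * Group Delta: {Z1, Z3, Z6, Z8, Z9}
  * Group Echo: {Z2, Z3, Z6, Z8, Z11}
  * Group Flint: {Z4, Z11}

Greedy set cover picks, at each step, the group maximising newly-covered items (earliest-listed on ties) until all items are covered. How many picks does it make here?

4

Greedy: pick Delta (covers 5 new) → pick Atlas (covers 3 new) → pick Comet (covers 2 new) → pick Flint (covers 1 new). Total picks: 4.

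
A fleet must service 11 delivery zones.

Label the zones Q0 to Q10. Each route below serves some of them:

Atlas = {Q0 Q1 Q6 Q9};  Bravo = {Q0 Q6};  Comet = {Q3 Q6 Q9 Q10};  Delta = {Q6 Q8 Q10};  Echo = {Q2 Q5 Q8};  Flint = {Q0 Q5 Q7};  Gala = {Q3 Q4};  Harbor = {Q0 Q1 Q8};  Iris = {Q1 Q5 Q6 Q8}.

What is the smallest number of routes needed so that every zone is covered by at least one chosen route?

Atlas and Delta and Echo and Flint and Gala together: Atlas ∪ Delta ∪ Echo ∪ Flint ∪ Gala = {Q0, Q1, Q2, Q3, Q4, Q5, Q6, Q7, Q8, Q9, Q10} — every zone is covered.
No 4 of the 9 routes cover everything (all 126 combinations miss at least one zone), so 5 is optimal.

5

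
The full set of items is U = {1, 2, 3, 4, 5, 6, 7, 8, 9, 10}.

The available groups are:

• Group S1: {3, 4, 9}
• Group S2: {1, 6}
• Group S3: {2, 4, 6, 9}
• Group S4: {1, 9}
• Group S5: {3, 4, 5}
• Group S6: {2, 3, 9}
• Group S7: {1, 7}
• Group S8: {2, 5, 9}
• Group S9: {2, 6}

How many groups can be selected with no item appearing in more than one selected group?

S4, S5, S9 are pairwise disjoint (S4={1,9}; S5={3,4,5}; S9={2,6}).
Every remaining group overlaps one of these, and no 4 of the listed groups are pairwise disjoint, so 3 is the maximum.

3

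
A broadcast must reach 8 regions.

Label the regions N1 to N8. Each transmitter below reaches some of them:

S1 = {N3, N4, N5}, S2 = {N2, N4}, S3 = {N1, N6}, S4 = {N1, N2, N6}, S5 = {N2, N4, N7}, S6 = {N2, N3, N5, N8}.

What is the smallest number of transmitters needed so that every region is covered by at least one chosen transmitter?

Take {S4, S5, S6}. Their union is {N1, N2, N3, N4, N5, N6, N7, N8}, which is all 8 regions.
Only S5 contains N7, so S5 is forced; the remaining 5 regions need at least 2 more transmitters (each remaining transmitter adds at most 3) — so at least 3 transmitters are needed, and 3 is optimal.

3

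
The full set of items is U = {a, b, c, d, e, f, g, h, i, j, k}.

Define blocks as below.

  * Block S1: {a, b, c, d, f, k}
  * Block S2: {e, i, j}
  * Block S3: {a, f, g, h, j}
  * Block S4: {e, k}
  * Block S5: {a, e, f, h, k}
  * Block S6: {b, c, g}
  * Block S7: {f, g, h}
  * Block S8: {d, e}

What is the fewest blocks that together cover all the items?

S1, S2, and S7 cover everything between them: the union {a, b, c, d, e, f, g, h, i, j, k} is all of U.
Only S2 contains i, so S2 is forced; the remaining 8 items need at least 2 more blocks (each remaining block adds at most 6) — so at least 3 blocks are needed, and 3 is optimal.

3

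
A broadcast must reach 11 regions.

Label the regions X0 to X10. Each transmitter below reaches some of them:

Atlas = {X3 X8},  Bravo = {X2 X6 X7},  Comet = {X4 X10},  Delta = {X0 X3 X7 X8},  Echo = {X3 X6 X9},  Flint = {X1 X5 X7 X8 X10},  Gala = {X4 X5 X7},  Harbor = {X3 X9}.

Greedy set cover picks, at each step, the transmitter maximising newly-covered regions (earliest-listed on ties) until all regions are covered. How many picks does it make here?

5

Greedy: pick Flint (covers 5 new) → pick Echo (covers 3 new) → pick Bravo (covers 1 new) → pick Comet (covers 1 new) → pick Delta (covers 1 new). Total picks: 5.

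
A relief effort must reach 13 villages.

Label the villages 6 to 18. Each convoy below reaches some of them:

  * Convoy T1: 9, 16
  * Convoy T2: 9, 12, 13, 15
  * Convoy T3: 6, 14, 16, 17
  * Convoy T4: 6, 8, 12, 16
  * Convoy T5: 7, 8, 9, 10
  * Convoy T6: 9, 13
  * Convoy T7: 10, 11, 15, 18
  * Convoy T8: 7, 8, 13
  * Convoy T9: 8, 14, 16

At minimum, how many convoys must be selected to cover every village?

Take {T2, T3, T5, T7}. Their union is {6, 7, 8, 9, 10, 11, 12, 13, 14, 15, 16, 17, 18}, which is all 13 villages.
Each convoy has at most 4 villages, and 3·4 = 12 < 13 — so at least 4 convoys are needed, and 4 is optimal.

4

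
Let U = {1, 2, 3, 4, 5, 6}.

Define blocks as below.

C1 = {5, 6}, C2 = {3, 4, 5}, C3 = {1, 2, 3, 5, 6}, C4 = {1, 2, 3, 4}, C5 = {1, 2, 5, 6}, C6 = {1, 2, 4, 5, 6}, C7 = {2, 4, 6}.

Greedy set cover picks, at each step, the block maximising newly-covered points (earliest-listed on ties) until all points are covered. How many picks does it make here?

2

Greedy: pick C3 (covers 5 new) → pick C2 (covers 1 new). Total picks: 2.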